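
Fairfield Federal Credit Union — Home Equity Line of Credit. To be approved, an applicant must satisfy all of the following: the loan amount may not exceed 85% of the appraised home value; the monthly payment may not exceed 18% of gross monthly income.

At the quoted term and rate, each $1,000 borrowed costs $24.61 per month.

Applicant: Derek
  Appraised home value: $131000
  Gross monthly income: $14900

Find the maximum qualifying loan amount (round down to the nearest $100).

Payment cap: 18% × $14,900 = $2,682/month.
At $24.61 per $1,000, that supports 2,682/24.61 × 1,000 ≈ $108,980 → $108,900.
LTV cap: 85% × $131,000 = $111,350 → $111,300.
Binding constraint: payment-to-income.

$108,900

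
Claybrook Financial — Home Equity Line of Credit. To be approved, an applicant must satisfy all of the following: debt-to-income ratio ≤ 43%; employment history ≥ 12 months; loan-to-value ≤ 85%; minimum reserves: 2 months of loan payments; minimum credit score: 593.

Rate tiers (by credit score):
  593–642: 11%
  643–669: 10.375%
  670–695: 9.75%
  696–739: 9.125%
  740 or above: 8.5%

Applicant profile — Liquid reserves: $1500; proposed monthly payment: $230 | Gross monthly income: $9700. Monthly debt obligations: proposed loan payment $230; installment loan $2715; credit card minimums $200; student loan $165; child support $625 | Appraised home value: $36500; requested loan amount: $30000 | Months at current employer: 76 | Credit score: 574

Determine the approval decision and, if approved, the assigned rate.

Denied

Credit score 574 < 593 (below minimum)
Reserves = 1,500/230 = 6.5 months ≥ 2
Loan-to-value = 30,000/36,500 = 82.2% — pass (85% max)
Total monthly debts = (230 + 2,715 + 200 + 165 + 625) = 3,935. DTI = 3,935/9,700 = 40.6% ≤ 43%
Employment 76 ≥ 12 months
Not all requirements met → denied.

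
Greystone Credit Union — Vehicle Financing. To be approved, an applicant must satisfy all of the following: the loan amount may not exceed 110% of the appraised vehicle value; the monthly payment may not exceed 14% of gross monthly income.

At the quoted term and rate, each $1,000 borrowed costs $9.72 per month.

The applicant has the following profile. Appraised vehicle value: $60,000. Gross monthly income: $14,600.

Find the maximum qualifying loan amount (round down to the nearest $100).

Payment cap: 14% × $14,600 = $2,044/month.
At $9.72 per $1,000, that supports 2,044/9.72 × 1,000 ≈ $210,288 → $210,200.
LTV cap: 110% × $60,000 = $66,000 → $66,000.
Binding constraint: loan-to-value.

$66,000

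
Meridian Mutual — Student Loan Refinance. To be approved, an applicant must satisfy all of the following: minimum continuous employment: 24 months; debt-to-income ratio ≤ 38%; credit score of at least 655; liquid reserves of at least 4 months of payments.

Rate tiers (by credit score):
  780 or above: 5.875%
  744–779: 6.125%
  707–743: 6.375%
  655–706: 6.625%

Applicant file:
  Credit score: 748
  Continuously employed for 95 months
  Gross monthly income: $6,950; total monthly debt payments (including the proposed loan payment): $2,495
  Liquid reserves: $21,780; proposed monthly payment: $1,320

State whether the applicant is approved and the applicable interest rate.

Approved at 6.125%

Credit score 748 ≥ 655 (meets minimum)
Liquid reserves cover 21,780/1,320 = 16.5 months — ≥ 4 required
DTI: 2,495 ÷ 6,950 = 35.9%, within the 38% cap
Employment 95 ≥ 24 months
All requirements met. Score 748 falls in the 744–779 tier → 6.125%.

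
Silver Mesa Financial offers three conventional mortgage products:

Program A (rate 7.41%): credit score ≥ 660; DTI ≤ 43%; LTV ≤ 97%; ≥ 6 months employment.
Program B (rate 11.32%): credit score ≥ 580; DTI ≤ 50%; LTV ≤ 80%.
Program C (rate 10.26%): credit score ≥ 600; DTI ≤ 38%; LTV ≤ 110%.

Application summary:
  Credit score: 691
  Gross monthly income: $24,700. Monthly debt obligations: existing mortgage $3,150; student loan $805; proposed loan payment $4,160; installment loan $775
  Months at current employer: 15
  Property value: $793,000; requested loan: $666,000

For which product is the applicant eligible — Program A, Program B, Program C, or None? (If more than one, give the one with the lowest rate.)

Total debts = (3,150 + 805 + 4,160 + 775) = 8,890; DTI = 8,890/24,700 = 36%.
LTV = 666,000/793,000 = 84%.
Program A: score 691 ≥ 660; DTI 36% ≤ 43%; LTV 84% ≤ 97%; employment 15 ≥ 6 mo → qualifies.
Program B: score 691 ≥ 580; DTI 36% ≤ 50%; LTV 84% > 80% → does not qualify.
Program C: score 691 ≥ 600; DTI 36% ≤ 38%; LTV 84% ≤ 110% → qualifies.
Qualifying: Program A, Program C. Lowest rate is 7.41% → Program A.

Program A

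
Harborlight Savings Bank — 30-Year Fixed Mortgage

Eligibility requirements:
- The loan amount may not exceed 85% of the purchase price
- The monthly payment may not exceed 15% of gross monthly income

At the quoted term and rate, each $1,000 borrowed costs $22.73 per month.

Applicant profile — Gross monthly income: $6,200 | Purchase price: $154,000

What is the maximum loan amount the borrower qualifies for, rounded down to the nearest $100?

Payment cap: 15% × $6,200 = $930/month.
At $22.73 per $1,000, that supports 930/22.73 × 1,000 ≈ $40,915 → $40,900.
LTV cap: 85% × $154,000 = $130,900 → $130,900.
Binding constraint: payment-to-income.

$40,900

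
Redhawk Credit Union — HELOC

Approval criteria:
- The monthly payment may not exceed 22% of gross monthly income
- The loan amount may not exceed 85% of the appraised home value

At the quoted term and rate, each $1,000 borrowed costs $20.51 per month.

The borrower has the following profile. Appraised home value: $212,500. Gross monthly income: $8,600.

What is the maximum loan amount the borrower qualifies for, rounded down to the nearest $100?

$92,200

Payment cap: 22% × $8,600 = $1,892/month.
At $20.51 per $1,000, that supports 1,892/20.51 × 1,000 ≈ $92,247 → $92,200.
LTV cap: 85% × $212,500 = $180,625 → $180,600.
Binding constraint: payment-to-income.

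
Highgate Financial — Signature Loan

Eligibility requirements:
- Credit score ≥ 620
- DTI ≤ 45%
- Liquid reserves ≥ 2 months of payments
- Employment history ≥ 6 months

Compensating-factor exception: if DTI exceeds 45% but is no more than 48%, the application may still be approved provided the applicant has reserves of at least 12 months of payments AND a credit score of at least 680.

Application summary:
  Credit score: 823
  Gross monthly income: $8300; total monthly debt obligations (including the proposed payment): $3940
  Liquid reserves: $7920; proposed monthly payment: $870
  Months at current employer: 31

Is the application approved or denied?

Credit score 823 ≥ 620 (meets base)
DTI = 3,940/8,300 = 47.5% > 45% — standard DTI limit exceeded.
Reserves = 7,920/870 = 9.1 months ≥ 2
Employment 31 ≥ 6 months
47.5% falls in the override range (45%–48%), so the compensating-factor test applies.
Reserves 9.1 < 12 months; credit score 823 ≥ 680.
Compensating-factor requirement not fully met.

Denied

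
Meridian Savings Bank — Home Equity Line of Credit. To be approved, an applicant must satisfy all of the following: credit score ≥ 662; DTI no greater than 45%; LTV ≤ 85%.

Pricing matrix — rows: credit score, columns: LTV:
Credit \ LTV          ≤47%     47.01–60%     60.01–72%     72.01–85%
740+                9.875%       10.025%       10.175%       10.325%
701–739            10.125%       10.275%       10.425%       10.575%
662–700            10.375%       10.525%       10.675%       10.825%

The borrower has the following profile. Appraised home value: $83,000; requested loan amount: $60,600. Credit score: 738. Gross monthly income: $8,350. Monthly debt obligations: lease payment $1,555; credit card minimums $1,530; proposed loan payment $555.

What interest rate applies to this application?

Credit score 738 ≥ 662; Total monthly debts = (1,555 + 1,530 + 555) = 3,640. Debt-to-income = 3,640/8,350 = 43.6% — meets 45% limit
LTV: 60,600 ÷ 83,000 = 73%, within 85% cap
Row: 738 falls in 701–739. Column: 73% falls in 72.01–85%. Rate = 10.575%.

10.575%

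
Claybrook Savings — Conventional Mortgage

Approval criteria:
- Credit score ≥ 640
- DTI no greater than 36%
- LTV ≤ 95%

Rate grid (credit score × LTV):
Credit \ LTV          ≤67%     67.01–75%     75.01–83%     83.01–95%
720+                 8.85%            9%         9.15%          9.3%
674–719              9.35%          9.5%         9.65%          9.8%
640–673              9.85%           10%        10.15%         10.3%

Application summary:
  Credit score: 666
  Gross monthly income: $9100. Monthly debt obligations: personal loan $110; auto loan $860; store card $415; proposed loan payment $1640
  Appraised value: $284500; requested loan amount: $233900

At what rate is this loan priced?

10.15%

Credit score 666 ≥ 640; Total monthly debts = (110 + 860 + 415 + 1,640) = 3,025. DTI = 3,025/9,100 = 33.2% ≤ 36%
LTV: 233,900 ÷ 284,500 = 82.2%, within 95% cap
Score 666 is in the 640–673 band; LTV 82.2% is in the 75.01–83% band → 10.15%.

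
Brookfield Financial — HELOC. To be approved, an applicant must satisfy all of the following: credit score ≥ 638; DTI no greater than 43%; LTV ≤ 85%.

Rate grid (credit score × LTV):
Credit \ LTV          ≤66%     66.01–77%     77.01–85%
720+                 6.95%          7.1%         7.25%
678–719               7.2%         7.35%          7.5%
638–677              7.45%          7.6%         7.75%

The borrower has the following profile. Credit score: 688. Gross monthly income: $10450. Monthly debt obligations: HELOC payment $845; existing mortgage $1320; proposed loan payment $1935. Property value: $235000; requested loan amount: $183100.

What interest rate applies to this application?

7.5%

Credit score 688 ≥ 638; Total monthly debts = (845 + 1,320 + 1,935) = 4,100. Debt-to-income = 4,100/10,450 = 39.2% — meets 43% limit
LTV: 183,100 ÷ 235,000 = 77.9%, within 85% cap
Credit 688 → row 678–719; LTV 77.9% → column 77.01–85%. Grid cell → 7.5%.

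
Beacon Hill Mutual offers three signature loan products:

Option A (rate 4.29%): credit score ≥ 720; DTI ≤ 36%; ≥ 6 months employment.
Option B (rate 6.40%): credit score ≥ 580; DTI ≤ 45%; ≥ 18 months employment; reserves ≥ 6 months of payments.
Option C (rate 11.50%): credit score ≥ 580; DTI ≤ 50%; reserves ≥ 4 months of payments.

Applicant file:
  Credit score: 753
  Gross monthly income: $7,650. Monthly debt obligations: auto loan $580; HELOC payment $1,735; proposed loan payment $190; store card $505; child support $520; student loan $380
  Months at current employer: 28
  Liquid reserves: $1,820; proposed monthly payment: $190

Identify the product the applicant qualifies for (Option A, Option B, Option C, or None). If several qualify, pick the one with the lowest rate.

Total debts = (580 + 1,735 + 190 + 505 + 520 + 380) = 3,910; DTI = 3,910/7,650 = 51.1%.
Reserves = 1,820/190 = 9.6 months.
Option A: score 753 ≥ 720; DTI 51.1% > 36%; employment 28 ≥ 6 mo → does not qualify.
Option B: score 753 ≥ 580; DTI 51.1% > 45%; employment 28 ≥ 18 mo; reserves 9.6 ≥ 6 mo → does not qualify.
Option C: score 753 ≥ 580; DTI 51.1% > 50%; reserves 9.6 ≥ 4 mo → does not qualify.

None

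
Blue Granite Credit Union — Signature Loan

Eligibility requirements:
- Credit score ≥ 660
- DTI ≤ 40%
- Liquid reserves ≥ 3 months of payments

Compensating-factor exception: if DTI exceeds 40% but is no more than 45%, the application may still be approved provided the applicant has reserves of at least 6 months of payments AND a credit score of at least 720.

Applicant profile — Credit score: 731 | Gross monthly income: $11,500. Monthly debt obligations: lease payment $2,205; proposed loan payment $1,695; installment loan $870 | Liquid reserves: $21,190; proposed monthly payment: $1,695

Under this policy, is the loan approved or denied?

Approved

Credit score 731 ≥ 660 (meets base)
Total debts = (2,205 + 1,695 + 870) = 4,770. DTI: 4,770 ÷ 11,500 = 41.5%, over the 40% base limit.
Reserves = 21,190/1,695 = 12.5 months ≥ 3
41.5% falls in the override range (40%–45%), so the compensating-factor test applies.
Override check — reserves: 12.5 mo (ok); score: 731 (ok).
Both compensating conditions met → exception applies.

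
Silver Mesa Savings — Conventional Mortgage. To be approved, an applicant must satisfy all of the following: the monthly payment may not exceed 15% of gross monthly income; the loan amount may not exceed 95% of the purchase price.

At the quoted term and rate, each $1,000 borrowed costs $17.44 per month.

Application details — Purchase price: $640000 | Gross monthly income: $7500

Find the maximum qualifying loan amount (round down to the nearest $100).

$64,500

Payment cap: 15% × $7,500 = $1,125/month.
At $17.44 per $1,000, that supports 1,125/17.44 × 1,000 ≈ $64,506 → $64,500.
LTV cap: 95% × $640,000 = $608,000 → $608,000.
Binding constraint: payment-to-income.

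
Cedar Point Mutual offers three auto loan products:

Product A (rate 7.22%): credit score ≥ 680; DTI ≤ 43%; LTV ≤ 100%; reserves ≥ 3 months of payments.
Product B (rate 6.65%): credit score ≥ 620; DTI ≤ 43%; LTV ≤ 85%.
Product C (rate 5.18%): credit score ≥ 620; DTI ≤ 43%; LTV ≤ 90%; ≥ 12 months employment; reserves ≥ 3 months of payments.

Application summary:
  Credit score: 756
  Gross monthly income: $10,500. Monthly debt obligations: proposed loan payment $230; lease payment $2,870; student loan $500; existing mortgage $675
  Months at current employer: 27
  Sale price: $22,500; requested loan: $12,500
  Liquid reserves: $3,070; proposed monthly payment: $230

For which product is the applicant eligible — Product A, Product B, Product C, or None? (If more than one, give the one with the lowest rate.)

Product C

Total debts = (230 + 2,870 + 500 + 675) = 4,275; DTI = 4,275/10,500 = 40.7%.
LTV = 12,500/22,500 = 55.6%.
Reserves = 3,070/230 = 13.3 months.
Product A: score 756 ≥ 680; DTI 40.7% ≤ 43%; LTV 55.6% ≤ 100%; reserves 13.3 ≥ 3 mo → qualifies.
Product B: score 756 ≥ 620; DTI 40.7% ≤ 43%; LTV 55.6% ≤ 85% → qualifies.
Product C: score 756 ≥ 620; DTI 40.7% ≤ 43%; LTV 55.6% ≤ 90%; employment 27 ≥ 12 mo; reserves 13.3 ≥ 3 mo → qualifies.
Qualifying: Product A, Product B, Product C. Lowest rate is 5.18% → Product C.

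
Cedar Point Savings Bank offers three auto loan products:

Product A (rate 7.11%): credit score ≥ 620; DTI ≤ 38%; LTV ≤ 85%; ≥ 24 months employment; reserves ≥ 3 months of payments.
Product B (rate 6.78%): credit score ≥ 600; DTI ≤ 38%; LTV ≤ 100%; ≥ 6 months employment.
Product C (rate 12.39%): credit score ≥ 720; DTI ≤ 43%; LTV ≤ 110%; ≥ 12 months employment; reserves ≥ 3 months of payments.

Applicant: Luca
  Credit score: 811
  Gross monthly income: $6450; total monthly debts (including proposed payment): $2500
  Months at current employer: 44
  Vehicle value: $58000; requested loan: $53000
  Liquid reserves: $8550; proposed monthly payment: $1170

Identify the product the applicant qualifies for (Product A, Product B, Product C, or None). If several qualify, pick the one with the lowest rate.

DTI = 2,500/6,450 = 38.8%.
LTV = 53,000/58,000 = 91.4%.
Reserves = 8,550/1,170 = 7.3 months.
Product A: score 811 ≥ 620; DTI 38.8% > 38%; LTV 91.4% > 85%; employment 44 ≥ 24 mo; reserves 7.3 ≥ 3 mo → does not qualify.
Product B: score 811 ≥ 600; DTI 38.8% > 38%; LTV 91.4% ≤ 100%; employment 44 ≥ 6 mo → does not qualify.
Product C: score 811 ≥ 720; DTI 38.8% ≤ 43%; LTV 91.4% ≤ 110%; employment 44 ≥ 12 mo; reserves 7.3 ≥ 3 mo → qualifies.

Product C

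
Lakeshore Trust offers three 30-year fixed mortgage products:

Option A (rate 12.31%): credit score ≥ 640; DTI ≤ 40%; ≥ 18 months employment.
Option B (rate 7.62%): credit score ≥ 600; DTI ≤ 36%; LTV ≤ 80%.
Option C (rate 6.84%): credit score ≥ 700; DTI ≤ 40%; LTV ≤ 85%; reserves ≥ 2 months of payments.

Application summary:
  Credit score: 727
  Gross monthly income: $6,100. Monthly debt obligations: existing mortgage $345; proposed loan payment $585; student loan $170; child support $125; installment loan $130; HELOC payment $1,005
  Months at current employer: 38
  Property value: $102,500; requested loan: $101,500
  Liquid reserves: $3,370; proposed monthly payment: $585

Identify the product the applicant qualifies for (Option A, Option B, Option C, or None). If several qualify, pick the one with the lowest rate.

Option A

Total debts = (345 + 585 + 170 + 125 + 130 + 1,005) = 2,360; DTI = 2,360/6,100 = 38.7%.
LTV = 101,500/102,500 = 99%.
Reserves = 3,370/585 = 5.8 months.
Option A: score 727 ≥ 640; DTI 38.7% ≤ 40%; employment 38 ≥ 18 mo → qualifies.
Option B: score 727 ≥ 600; DTI 38.7% > 36%; LTV 99% > 80% → does not qualify.
Option C: score 727 ≥ 700; DTI 38.7% ≤ 40%; LTV 99% > 85%; reserves 5.8 ≥ 2 mo → does not qualify.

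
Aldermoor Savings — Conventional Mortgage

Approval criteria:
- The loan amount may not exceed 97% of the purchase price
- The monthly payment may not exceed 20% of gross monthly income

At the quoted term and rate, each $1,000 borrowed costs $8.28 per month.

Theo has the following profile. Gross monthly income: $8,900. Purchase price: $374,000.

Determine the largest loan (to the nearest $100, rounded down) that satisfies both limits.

$214,900

Payment cap: 20% × $8,900 = $1,780/month.
At $8.28 per $1,000, that supports 1,780/8.28 × 1,000 ≈ $214,975 → $214,900.
LTV cap: 97% × $374,000 = $362,780 → $362,700.
Binding constraint: payment-to-income.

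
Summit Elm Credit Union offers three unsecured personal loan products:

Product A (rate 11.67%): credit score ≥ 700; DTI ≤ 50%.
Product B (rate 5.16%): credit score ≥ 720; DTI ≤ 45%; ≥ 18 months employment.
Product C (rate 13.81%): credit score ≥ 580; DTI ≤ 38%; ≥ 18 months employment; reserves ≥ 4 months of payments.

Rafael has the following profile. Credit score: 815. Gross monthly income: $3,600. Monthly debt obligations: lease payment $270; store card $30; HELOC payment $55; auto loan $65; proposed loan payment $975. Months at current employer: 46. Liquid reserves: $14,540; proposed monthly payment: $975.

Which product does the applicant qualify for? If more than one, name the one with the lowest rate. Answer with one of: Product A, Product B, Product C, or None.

Product B

Total debts = (270 + 30 + 55 + 65 + 975) = 1,395; DTI = 1,395/3,600 = 38.8%.
Reserves = 14,540/975 = 14.9 months.
Product A: score 815 ≥ 700; DTI 38.8% ≤ 50% → qualifies.
Product B: score 815 ≥ 720; DTI 38.8% ≤ 45%; employment 46 ≥ 18 mo → qualifies.
Product C: score 815 ≥ 580; DTI 38.8% > 38%; employment 46 ≥ 18 mo; reserves 14.9 ≥ 4 mo → does not qualify.
Qualifying: Product A, Product B. Lowest rate is 5.16% → Product B.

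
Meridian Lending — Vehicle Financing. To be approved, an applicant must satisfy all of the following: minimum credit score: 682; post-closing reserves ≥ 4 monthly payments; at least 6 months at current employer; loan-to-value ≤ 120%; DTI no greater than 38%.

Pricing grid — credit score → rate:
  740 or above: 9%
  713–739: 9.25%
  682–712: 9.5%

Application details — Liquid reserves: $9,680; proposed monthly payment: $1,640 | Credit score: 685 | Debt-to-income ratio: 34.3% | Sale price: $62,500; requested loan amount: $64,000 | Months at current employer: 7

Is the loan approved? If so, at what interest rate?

Approved at 9.5%

Credit score 685 ≥ 682 (meets minimum)
Reserves: 9,680 ÷ 1,640 = 5.9 months (meets 4-month minimum)
Employment 7 ≥ 6 months
DTI 34.3% ≤ 38%
LTV: 64,000 ÷ 62,500 = 102.4%, within 120% cap
All requirements met. Score 685 falls in the 682–712 tier → 9.5%.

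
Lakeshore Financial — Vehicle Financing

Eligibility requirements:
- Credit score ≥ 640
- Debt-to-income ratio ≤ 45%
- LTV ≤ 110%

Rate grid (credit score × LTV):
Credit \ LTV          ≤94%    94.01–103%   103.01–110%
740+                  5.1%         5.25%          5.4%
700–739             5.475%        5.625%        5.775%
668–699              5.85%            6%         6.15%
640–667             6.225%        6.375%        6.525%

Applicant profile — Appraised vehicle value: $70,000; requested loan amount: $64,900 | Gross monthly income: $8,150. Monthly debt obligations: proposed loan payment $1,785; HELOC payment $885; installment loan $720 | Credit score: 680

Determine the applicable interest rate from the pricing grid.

5.85%

Credit score 680 ≥ 640; Total monthly debts = (1,785 + 885 + 720) = 3,390. DTI = 3,390/8,150 = 41.6% ≤ 45%
LTV = 64,900/70,000 = 92.7% ≤ 110%
Score 680 is in the 668–699 band; LTV 92.7% is in the ≤94% band → 5.85%.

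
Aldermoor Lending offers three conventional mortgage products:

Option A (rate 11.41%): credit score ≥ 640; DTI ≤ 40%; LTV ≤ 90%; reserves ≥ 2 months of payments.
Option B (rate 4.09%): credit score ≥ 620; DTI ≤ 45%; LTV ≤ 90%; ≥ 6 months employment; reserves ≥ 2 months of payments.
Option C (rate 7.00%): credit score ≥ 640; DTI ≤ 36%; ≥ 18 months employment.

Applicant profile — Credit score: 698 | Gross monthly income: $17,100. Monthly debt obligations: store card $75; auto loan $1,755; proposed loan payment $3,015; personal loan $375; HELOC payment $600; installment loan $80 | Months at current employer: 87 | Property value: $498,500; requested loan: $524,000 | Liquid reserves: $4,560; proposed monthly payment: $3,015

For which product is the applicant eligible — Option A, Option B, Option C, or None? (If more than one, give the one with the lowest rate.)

Option C

Total debts = (75 + 1,755 + 3,015 + 375 + 600 + 80) = 5,900; DTI = 5,900/17,100 = 34.5%.
LTV = 524,000/498,500 = 105.1%.
Reserves = 4,560/3,015 = 1.5 months.
Option A: score 698 ≥ 640; DTI 34.5% ≤ 40%; LTV 105.1% > 90%; reserves 1.5 < 2 mo → does not qualify.
Option B: score 698 ≥ 620; DTI 34.5% ≤ 45%; LTV 105.1% > 90%; employment 87 ≥ 6 mo; reserves 1.5 < 2 mo → does not qualify.
Option C: score 698 ≥ 640; DTI 34.5% ≤ 36%; employment 87 ≥ 18 mo → qualifies.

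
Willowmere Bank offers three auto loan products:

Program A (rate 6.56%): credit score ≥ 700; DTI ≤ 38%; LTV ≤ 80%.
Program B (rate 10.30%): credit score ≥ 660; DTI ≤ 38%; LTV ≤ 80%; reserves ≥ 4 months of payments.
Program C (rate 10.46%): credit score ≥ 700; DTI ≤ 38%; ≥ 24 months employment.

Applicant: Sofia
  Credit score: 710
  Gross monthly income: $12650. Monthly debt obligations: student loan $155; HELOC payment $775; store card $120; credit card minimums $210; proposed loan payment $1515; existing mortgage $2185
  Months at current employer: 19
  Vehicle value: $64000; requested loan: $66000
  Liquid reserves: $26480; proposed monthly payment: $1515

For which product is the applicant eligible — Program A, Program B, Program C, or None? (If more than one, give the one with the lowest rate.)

Total debts = (155 + 775 + 120 + 210 + 1,515 + 2,185) = 4,960; DTI = 4,960/12,650 = 39.2%.
LTV = 66,000/64,000 = 103.1%.
Reserves = 26,480/1,515 = 17.5 months.
Program A: score 710 ≥ 700; DTI 39.2% > 38%; LTV 103.1% > 80% → does not qualify.
Program B: score 710 ≥ 660; DTI 39.2% > 38%; LTV 103.1% > 80%; reserves 17.5 ≥ 4 mo → does not qualify.
Program C: score 710 ≥ 700; DTI 39.2% > 38%; employment 19 < 24 mo → does not qualify.

None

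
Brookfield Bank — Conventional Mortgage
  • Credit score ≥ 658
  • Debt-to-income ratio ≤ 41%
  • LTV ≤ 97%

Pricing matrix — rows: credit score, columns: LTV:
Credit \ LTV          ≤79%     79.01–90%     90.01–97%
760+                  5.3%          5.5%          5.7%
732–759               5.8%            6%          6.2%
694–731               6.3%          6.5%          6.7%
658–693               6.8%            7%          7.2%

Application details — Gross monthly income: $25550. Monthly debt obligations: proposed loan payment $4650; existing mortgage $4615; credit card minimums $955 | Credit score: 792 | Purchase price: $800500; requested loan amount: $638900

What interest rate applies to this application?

5.5%

Credit score 792 ≥ 658; Total monthly debts = (4,650 + 4,615 + 955) = 10,220. Debt-to-income = 10,220/25,550 = 40% — meets 41% limit
Loan-to-value = 638,900/800,500 = 79.8% — pass (97% max)
Row: 792 falls in 760+. Column: 79.8% falls in 79.01–90%. Rate = 5.5%.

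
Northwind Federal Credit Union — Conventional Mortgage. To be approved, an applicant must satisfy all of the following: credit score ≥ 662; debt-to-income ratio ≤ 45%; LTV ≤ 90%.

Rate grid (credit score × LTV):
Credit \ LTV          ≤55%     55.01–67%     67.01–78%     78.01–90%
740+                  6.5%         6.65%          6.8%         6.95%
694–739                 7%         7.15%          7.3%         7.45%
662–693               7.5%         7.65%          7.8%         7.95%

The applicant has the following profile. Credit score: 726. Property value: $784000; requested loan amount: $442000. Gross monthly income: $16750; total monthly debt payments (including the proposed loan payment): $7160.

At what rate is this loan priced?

Credit score 726 ≥ 662; DTI = 7,160/16,750 = 42.7% ≤ 45%
LTV = 442,000/784,000 = 56.4% ≤ 90%
Credit 726 → row 694–739; LTV 56.4% → column 55.01–67%. Grid cell → 7.15%.

7.15%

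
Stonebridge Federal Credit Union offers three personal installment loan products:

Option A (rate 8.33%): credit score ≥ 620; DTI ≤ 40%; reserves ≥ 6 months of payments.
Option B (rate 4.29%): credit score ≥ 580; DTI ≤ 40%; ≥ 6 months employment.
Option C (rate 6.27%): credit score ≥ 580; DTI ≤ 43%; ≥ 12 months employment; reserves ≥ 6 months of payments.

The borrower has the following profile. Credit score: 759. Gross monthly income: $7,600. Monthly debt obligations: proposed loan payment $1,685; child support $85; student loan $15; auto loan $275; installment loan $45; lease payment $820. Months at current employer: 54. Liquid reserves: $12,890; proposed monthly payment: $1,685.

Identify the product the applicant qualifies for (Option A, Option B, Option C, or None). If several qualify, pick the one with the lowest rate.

Total debts = (1,685 + 85 + 15 + 275 + 45 + 820) = 2,925; DTI = 2,925/7,600 = 38.5%.
Reserves = 12,890/1,685 = 7.6 months.
Option A: score 759 ≥ 620; DTI 38.5% ≤ 40%; reserves 7.6 ≥ 6 mo → qualifies.
Option B: score 759 ≥ 580; DTI 38.5% ≤ 40%; employment 54 ≥ 6 mo → qualifies.
Option C: score 759 ≥ 580; DTI 38.5% ≤ 43%; employment 54 ≥ 12 mo; reserves 7.6 ≥ 6 mo → qualifies.
Qualifying: Option A, Option B, Option C. Lowest rate is 4.29% → Option B.

Option B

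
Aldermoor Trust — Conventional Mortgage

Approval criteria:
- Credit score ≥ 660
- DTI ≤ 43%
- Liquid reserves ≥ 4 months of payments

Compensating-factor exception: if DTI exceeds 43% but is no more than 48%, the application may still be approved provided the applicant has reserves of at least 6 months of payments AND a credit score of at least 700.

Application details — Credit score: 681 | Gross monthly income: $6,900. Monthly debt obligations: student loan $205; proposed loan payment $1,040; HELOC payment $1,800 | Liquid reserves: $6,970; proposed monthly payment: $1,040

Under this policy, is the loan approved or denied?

Credit score 681 ≥ 660 (meets base)
Total debts = (205 + 1,040 + 1,800) = 3,045. DTI: 3,045 ÷ 6,900 = 44.1%, over the 43% base limit.
Reserves: 6,970 ÷ 1,040 = 6.7 months (meets 4-month minimum)
44.1% falls in the override range (43%–48%), so the compensating-factor test applies.
Override check — reserves: 6.7 mo (ok); score: 681 (below 700).
Override conditions not both satisfied; exception does not apply.

Denied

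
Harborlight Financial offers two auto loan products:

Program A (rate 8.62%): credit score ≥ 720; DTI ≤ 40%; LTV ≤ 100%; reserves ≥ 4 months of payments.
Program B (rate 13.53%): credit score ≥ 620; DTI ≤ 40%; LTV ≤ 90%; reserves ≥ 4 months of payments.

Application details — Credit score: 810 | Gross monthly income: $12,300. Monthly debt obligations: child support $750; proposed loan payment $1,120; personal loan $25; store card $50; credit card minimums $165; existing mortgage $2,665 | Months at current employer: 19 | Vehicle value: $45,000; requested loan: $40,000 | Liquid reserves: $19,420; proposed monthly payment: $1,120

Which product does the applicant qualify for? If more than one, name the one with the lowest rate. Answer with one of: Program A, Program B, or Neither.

Program A

Total debts = (750 + 1,120 + 25 + 50 + 165 + 2,665) = 4,775; DTI = 4,775/12,300 = 38.8%.
LTV = 40,000/45,000 = 88.9%.
Reserves = 19,420/1,120 = 17.3 months.
Program A: score 810 ≥ 720; DTI 38.8% ≤ 40%; LTV 88.9% ≤ 100%; reserves 17.3 ≥ 4 mo → qualifies.
Program B: score 810 ≥ 620; DTI 38.8% ≤ 40%; LTV 88.9% ≤ 90%; reserves 17.3 ≥ 4 mo → qualifies.
Qualifying: Program A, Program B. Lowest rate is 8.62% → Program A.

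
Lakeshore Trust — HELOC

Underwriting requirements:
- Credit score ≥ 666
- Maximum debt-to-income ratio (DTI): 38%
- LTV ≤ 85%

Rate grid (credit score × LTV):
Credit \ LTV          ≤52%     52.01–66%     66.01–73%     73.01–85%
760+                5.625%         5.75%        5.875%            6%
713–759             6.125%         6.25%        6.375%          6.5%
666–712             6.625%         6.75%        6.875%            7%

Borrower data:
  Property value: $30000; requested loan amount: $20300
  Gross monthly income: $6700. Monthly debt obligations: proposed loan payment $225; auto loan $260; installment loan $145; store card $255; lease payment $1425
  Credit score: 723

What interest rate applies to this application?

Credit score 723 ≥ 666; Total monthly debts = (225 + 260 + 145 + 255 + 1,425) = 2,310. Debt-to-income = 2,310/6,700 = 34.5% — meets 38% limit
LTV = 20,300/30,000 = 67.7% ≤ 85%
Row: 723 falls in 713–759. Column: 67.7% falls in 66.01–73%. Rate = 6.375%.

6.375%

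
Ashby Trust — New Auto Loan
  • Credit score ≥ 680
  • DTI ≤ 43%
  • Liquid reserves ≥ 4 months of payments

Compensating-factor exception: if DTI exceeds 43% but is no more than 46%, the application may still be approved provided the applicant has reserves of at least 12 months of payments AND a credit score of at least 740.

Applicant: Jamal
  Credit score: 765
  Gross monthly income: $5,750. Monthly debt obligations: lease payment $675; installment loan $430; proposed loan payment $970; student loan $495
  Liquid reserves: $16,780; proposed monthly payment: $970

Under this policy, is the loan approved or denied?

Credit score 765 ≥ 680 (meets base)
Total debts = (675 + 430 + 970 + 495) = 2,570. DTI: 2,570 ÷ 5,750 = 44.7%, over the 43% base limit.
Liquid reserves cover 16,780/970 = 17.3 months — ≥ 4 required
DTI 44.7% is within the 43%–46% exception band; checking compensating factors.
Override check — reserves: 17.3 mo (ok); score: 765 (ok).
Both compensating conditions met → exception applies.

Approved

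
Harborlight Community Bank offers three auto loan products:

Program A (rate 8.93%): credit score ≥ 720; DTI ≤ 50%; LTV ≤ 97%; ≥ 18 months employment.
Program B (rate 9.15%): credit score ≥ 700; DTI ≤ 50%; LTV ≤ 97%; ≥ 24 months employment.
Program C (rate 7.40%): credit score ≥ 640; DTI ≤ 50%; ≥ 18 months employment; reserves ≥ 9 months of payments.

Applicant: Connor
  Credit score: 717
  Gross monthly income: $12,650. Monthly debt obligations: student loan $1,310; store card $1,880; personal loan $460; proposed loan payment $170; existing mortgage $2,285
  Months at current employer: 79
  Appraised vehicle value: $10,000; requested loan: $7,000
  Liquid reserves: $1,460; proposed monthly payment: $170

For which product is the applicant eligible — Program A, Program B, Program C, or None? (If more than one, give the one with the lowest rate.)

Total debts = (1,310 + 1,880 + 460 + 170 + 2,285) = 6,105; DTI = 6,105/12,650 = 48.3%.
LTV = 7,000/10,000 = 70%.
Reserves = 1,460/170 = 8.6 months.
Program A: score 717 < 720; DTI 48.3% ≤ 50%; LTV 70% ≤ 97%; employment 79 ≥ 18 mo → does not qualify.
Program B: score 717 ≥ 700; DTI 48.3% ≤ 50%; LTV 70% ≤ 97%; employment 79 ≥ 24 mo → qualifies.
Program C: score 717 ≥ 640; DTI 48.3% ≤ 50%; employment 79 ≥ 18 mo; reserves 8.6 < 9 mo → does not qualify.

Program B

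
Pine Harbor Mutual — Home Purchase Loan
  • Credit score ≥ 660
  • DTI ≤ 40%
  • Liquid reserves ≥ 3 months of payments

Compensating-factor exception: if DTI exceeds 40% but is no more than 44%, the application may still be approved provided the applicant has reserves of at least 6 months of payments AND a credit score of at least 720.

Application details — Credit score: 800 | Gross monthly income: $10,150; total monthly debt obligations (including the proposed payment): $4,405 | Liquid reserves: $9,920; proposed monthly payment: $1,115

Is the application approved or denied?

Credit score 800 ≥ 660 (meets base)
DTI: 4,405 ÷ 10,150 = 43.4%, over the 40% base limit.
Liquid reserves cover 9,920/1,115 = 8.9 months — ≥ 3 required
43.4% falls in the override range (40%–44%), so the compensating-factor test applies.
Reserves 8.9 ≥ 6 months; credit score 800 ≥ 720.
Both override conditions satisfied; DTI exception granted.

Approved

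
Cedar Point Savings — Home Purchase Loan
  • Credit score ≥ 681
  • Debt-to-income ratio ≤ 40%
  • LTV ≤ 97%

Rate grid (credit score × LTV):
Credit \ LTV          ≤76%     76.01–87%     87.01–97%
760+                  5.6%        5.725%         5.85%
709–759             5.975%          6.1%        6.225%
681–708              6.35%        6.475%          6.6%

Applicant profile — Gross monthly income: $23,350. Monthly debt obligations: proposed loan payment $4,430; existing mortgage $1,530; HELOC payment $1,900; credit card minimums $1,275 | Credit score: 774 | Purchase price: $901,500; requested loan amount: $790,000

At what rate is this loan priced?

5.85%

Credit score 774 ≥ 681; Total monthly debts = (4,430 + 1,530 + 1,900 + 1,275) = 9,135. DTI = 9,135/23,350 = 39.1% ≤ 40%
LTV = 790,000/901,500 = 87.6% ≤ 97%
Row: 774 falls in 760+. Column: 87.6% falls in 87.01–97%. Rate = 5.85%.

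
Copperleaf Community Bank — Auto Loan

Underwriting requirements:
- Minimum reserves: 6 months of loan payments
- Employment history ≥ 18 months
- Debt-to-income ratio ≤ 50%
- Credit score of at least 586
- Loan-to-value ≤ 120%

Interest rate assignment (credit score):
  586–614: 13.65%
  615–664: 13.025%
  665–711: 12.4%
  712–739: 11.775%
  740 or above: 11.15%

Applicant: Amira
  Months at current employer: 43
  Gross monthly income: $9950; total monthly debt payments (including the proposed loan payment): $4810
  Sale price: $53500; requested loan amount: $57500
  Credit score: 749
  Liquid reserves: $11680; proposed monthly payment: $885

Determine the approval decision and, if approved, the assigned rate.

Approved at 11.15%

Credit score 749 ≥ 586 (meets minimum)
Employment 43 ≥ 18 months
LTV = 57,500/53,500 = 107.5% ≤ 120%
Debt-to-income = 4,810/9,950 = 48.3% — meets 50% limit
Liquid reserves cover 11,680/885 = 13.2 months — ≥ 6 required
All requirements met. Score 749 falls in the 740 or above tier → 11.15%.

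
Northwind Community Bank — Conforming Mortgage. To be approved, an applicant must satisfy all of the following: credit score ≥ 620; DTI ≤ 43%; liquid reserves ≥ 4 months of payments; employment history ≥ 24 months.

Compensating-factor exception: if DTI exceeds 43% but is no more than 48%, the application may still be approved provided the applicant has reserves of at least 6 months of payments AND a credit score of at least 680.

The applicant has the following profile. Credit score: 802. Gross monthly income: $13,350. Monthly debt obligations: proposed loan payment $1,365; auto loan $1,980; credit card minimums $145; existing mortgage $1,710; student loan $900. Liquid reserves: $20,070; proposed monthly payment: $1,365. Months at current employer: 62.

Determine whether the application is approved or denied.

Credit score 802 ≥ 620 (meets base)
Total debts = (1,365 + 1,980 + 145 + 1,710 + 900) = 6,100. DTI: 6,100 ÷ 13,350 = 45.7%, over the 43% base limit.
Reserves = 20,070/1,365 = 14.7 months ≥ 4
Employment 62 ≥ 24 months
45.7% falls in the override range (43%–48%), so the compensating-factor test applies.
Reserves 14.7 ≥ 6 months; credit score 802 ≥ 680.
Both override conditions satisfied; DTI exception granted.

Approved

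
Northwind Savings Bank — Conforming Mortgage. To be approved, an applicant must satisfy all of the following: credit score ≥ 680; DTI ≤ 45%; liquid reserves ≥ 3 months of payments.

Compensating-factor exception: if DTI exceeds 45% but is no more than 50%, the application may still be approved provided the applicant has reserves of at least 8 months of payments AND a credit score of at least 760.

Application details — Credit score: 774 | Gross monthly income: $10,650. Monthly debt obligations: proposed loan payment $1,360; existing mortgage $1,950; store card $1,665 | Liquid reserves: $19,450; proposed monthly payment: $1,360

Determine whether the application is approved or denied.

Credit score 774 ≥ 680 (meets base)
Total debts = (1,360 + 1,950 + 1,665) = 4,975. DTI: 4,975 ÷ 10,650 = 46.7%, over the 45% base limit.
Liquid reserves cover 19,450/1,360 = 14.3 months — ≥ 3 required
46.7% falls in the override range (45%–50%), so the compensating-factor test applies.
Override check — reserves: 14.3 mo (ok); score: 774 (ok).
Both compensating conditions met → exception applies.

Approved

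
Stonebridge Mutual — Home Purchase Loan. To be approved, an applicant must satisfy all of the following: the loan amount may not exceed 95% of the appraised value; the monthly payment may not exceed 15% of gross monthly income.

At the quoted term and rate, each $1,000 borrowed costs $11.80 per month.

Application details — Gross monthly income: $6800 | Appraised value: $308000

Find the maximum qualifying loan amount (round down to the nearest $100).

Payment cap: 15% × $6,800 = $1,020/month.
At $11.80 per $1,000, that supports 1,020/11.80 × 1,000 ≈ $86,440 → $86,400.
LTV cap: 95% × $308,000 = $292,600 → $292,600.
Binding constraint: payment-to-income.

$86,400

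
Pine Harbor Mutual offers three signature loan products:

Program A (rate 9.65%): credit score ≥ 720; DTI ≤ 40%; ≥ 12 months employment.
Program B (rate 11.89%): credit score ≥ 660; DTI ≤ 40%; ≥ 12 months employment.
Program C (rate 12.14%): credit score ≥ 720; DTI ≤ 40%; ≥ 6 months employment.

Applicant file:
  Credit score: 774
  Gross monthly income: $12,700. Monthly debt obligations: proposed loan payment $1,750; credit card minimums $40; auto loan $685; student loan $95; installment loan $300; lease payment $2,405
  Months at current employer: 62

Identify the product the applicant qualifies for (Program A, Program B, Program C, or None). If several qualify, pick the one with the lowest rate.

Total debts = (1,750 + 40 + 685 + 95 + 300 + 2,405) = 5,275; DTI = 5,275/12,700 = 41.5%.
Program A: score 774 ≥ 720; DTI 41.5% > 40%; employment 62 ≥ 12 mo → does not qualify.
Program B: score 774 ≥ 660; DTI 41.5% > 40%; employment 62 ≥ 12 mo → does not qualify.
Program C: score 774 ≥ 720; DTI 41.5% > 40%; employment 62 ≥ 6 mo → does not qualify.

None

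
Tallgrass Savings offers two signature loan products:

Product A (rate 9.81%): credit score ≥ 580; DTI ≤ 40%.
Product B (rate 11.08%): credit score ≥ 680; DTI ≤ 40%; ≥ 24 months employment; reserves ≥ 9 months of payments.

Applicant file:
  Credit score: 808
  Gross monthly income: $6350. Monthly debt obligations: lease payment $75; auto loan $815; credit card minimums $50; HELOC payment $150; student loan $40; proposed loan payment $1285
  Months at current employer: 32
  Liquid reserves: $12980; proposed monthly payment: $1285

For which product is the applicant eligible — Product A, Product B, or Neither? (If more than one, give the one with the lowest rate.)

Total debts = (75 + 815 + 50 + 150 + 40 + 1,285) = 2,415; DTI = 2,415/6,350 = 38%.
Reserves = 12,980/1,285 = 10.1 months.
Product A: score 808 ≥ 580; DTI 38% ≤ 40% → qualifies.
Product B: score 808 ≥ 680; DTI 38% ≤ 40%; employment 32 ≥ 24 mo; reserves 10.1 ≥ 9 mo → qualifies.
Qualifying: Product A, Product B. Lowest rate is 9.81% → Product A.

Product A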